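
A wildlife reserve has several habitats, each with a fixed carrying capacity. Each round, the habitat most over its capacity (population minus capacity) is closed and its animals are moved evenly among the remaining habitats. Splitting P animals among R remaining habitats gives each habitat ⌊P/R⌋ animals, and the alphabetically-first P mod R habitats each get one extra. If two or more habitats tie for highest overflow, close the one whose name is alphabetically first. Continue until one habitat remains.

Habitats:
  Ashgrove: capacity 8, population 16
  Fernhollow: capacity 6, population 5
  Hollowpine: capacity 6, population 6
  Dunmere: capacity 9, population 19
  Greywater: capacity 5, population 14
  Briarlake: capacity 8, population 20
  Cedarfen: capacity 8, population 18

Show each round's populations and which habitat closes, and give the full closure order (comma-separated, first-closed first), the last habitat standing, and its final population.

Round 1: Ashgrove=16 Briarlake=20 Cedarfen=18 Dunmere=19 Fernhollow=5 Greywater=14 Hollowpine=6 → close Briarlake (overflow 12)
  20÷6 = 3 each, +1 to first 2
Round 2: Ashgrove=20 Cedarfen=22 Dunmere=22 Fernhollow=8 Greywater=17 Hollowpine=9 → close Cedarfen (overflow 14)
  22÷5 = 4 each, +1 to first 2
Round 3: Ashgrove=25 Dunmere=27 Fernhollow=12 Greywater=21 Hollowpine=13 → close Dunmere (overflow 18)
  27÷4 = 6 each, +1 to first 3
Round 4: Ashgrove=32 Fernhollow=19 Greywater=28 Hollowpine=19 → close Ashgrove (overflow 24)
  32÷3 = 10 each, +1 to first 2
Round 5: Fernhollow=30 Greywater=39 Hollowpine=29 → close Greywater (overflow 34)
  39÷2 = 19 each, +1 to first 1
Round 6: Fernhollow=50 Hollowpine=48 → close Fernhollow (overflow 44)
  50÷1 = 50 each, +1 to first 0

Closure order: Briarlake, Cedarfen, Dunmere, Ashgrove, Greywater, Fernhollow
Last habitat: Hollowpine with 98 animals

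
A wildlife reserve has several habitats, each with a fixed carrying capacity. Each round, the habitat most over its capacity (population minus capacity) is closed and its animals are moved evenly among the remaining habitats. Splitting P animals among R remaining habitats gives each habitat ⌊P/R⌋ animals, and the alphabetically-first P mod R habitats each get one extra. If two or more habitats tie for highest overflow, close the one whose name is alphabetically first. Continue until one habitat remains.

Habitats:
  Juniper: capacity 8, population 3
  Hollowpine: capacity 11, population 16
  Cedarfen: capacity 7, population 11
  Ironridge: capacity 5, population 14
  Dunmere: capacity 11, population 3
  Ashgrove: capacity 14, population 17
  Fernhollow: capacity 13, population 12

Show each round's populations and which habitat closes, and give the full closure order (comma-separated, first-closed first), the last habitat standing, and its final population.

Round 1: Ashgrove=17 Cedarfen=11 Dunmere=3 Fernhollow=12 Hollowpine=16 Ironridge=14 Juniper=3 → close Ironridge (overflow 9)
  14÷6 = 2 each, +1 to first 2
Round 2: Ashgrove=20 Cedarfen=14 Dunmere=5 Fernhollow=14 Hollowpine=18 Juniper=5 → close Cedarfen (overflow 7)
  14÷5 = 2 each, +1 to first 4
Round 3: Ashgrove=23 Dunmere=8 Fernhollow=17 Hollowpine=21 Juniper=7 → close Hollowpine (overflow 10)
  21÷4 = 5 each, +1 to first 1
Round 4: Ashgrove=29 Dunmere=13 Fernhollow=22 Juniper=12 → close Ashgrove (overflow 15)
  29÷3 = 9 each, +1 to first 2
Round 5: Dunmere=23 Fernhollow=32 Juniper=21 → close Fernhollow (overflow 19)
  32÷2 = 16 each, +1 to first 0
Round 6: Dunmere=39 Juniper=37 → close Juniper (overflow 29)
  37÷1 = 37 each, +1 to first 0

Closure order: Ironridge, Cedarfen, Hollowpine, Ashgrove, Fernhollow, Juniper
Last habitat: Dunmere with 76 animals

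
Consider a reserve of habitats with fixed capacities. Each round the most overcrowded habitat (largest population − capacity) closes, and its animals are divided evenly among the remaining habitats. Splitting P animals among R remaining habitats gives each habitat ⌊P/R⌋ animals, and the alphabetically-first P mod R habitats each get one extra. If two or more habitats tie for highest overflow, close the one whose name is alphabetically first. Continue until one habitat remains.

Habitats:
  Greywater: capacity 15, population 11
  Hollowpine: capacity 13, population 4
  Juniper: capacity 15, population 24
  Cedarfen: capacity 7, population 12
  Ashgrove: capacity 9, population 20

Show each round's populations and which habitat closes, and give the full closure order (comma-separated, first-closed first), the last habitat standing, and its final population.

Closure order: Ashgrove, Juniper, Cedarfen, Greywater
Last habitat: Hollowpine with 71 animals

Round 1: Ashgrove=20 Cedarfen=12 Greywater=11 Hollowpine=4 Juniper=24 → close Ashgrove (overflow 11)
  20÷4 = 5 each, +1 to first 0
Round 2: Cedarfen=17 Greywater=16 Hollowpine=9 Juniper=29 → close Juniper (overflow 14)
  29÷3 = 9 each, +1 to first 2
Round 3: Cedarfen=27 Greywater=26 Hollowpine=18 → close Cedarfen (overflow 20)
  27÷2 = 13 each, +1 to first 1
Round 4: Greywater=40 Hollowpine=31 → close Greywater (overflow 25)
  40÷1 = 40 each, +1 to first 0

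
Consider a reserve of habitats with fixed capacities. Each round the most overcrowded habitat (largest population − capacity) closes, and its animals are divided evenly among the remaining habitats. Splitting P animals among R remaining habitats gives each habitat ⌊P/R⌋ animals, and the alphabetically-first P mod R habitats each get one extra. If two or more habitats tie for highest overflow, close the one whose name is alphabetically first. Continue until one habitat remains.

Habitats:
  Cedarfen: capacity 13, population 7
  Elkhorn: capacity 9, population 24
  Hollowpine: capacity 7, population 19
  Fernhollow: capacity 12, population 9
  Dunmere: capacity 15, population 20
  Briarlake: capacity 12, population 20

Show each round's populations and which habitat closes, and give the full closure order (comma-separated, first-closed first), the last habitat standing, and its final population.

Closure order: Elkhorn, Hollowpine, Briarlake, Dunmere, Cedarfen
Last habitat: Fernhollow with 99 animals

Round 1: Briarlake=20 Cedarfen=7 Dunmere=20 Elkhorn=24 Fernhollow=9 Hollowpine=19 → close Elkhorn (overflow 15)
  24÷5 = 4 each, +1 to first 4
Round 2: Briarlake=25 Cedarfen=12 Dunmere=25 Fernhollow=14 Hollowpine=23 → close Hollowpine (overflow 16)
  23÷4 = 5 each, +1 to first 3
Round 3: Briarlake=31 Cedarfen=18 Dunmere=31 Fernhollow=19 → close Briarlake (overflow 19)
  31÷3 = 10 each, +1 to first 1
Round 4: Cedarfen=29 Dunmere=41 Fernhollow=29 → close Dunmere (overflow 26)
  41÷2 = 20 each, +1 to first 1
Round 5: Cedarfen=50 Fernhollow=49 → close Cedarfen (overflow 37)
  50÷1 = 50 each, +1 to first 0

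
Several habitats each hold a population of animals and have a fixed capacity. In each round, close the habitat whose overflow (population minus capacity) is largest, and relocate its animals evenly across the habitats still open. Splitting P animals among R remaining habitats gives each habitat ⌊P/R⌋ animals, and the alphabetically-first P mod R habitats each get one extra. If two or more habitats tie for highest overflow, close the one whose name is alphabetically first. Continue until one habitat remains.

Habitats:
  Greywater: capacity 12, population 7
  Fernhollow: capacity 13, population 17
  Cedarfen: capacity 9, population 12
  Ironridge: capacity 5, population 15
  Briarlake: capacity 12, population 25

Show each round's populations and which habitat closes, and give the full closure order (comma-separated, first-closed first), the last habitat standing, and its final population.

Round 1: Briarlake=25 Cedarfen=12 Fernhollow=17 Greywater=7 Ironridge=15 → close Briarlake (overflow 13)
  25÷4 = 6 each, +1 to first 1
Round 2: Cedarfen=19 Fernhollow=23 Greywater=13 Ironridge=21 → close Ironridge (overflow 16)
  21÷3 = 7 each, +1 to first 0
Round 3: Cedarfen=26 Fernhollow=30 Greywater=20 → close Cedarfen (overflow 17)
  26÷2 = 13 each, +1 to first 0
Round 4: Fernhollow=43 Greywater=33 → close Fernhollow (overflow 30)
  43÷1 = 43 each, +1 to first 0

Closure order: Briarlake, Ironridge, Cedarfen, Fernhollow
Last habitat: Greywater with 76 animals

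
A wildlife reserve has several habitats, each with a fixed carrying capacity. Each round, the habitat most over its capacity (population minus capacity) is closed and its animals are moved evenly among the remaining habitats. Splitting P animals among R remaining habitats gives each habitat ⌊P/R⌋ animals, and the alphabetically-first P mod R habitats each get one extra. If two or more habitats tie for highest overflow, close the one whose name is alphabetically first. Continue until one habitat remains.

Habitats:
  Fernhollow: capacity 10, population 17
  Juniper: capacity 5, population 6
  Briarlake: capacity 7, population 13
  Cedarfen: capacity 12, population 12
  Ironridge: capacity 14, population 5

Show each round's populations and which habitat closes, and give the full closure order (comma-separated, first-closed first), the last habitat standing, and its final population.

Round 1: Briarlake=13 Cedarfen=12 Fernhollow=17 Ironridge=5 Juniper=6 → close Fernhollow (overflow 7)
  17÷4 = 4 each, +1 to first 1
Round 2: Briarlake=18 Cedarfen=16 Ironridge=9 Juniper=10 → close Briarlake (overflow 11)
  18÷3 = 6 each, +1 to first 0
Round 3: Cedarfen=22 Ironridge=15 Juniper=16 → close Juniper (overflow 11)
  16÷2 = 8 each, +1 to first 0
Round 4: Cedarfen=30 Ironridge=23 → close Cedarfen (overflow 18)
  30÷1 = 30 each, +1 to first 0

Closure order: Fernhollow, Briarlake, Juniper, Cedarfen
Last habitat: Ironridge with 53 animals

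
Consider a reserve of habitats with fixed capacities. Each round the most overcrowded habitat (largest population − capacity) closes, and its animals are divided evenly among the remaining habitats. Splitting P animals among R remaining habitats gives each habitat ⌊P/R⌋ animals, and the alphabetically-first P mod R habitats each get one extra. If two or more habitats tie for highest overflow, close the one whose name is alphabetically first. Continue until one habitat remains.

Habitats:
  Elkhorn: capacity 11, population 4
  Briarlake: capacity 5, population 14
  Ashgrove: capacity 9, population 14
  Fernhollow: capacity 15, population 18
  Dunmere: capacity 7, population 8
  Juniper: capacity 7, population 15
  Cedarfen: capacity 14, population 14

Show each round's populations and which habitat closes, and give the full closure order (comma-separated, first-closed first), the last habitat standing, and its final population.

Round 1: Ashgrove=14 Briarlake=14 Cedarfen=14 Dunmere=8 Elkhorn=4 Fernhollow=18 Juniper=15 → close Briarlake (overflow 9)
  14÷6 = 2 each, +1 to first 2
Round 2: Ashgrove=17 Cedarfen=17 Dunmere=10 Elkhorn=6 Fernhollow=20 Juniper=17 → close Juniper (overflow 10)
  17÷5 = 3 each, +1 to first 2
Round 3: Ashgrove=21 Cedarfen=21 Dunmere=13 Elkhorn=9 Fernhollow=23 → close Ashgrove (overflow 12)
  21÷4 = 5 each, +1 to first 1
Round 4: Cedarfen=27 Dunmere=18 Elkhorn=14 Fernhollow=28 → close Cedarfen (overflow 13)
  27÷3 = 9 each, +1 to first 0
Round 5: Dunmere=27 Elkhorn=23 Fernhollow=37 → close Fernhollow (overflow 22)
  37÷2 = 18 each, +1 to first 1
Round 6: Dunmere=46 Elkhorn=41 → close Dunmere (overflow 39)
  46÷1 = 46 each, +1 to first 0

Closure order: Briarlake, Juniper, Ashgrove, Cedarfen, Fernhollow, Dunmere
Last habitat: Elkhorn with 87 animals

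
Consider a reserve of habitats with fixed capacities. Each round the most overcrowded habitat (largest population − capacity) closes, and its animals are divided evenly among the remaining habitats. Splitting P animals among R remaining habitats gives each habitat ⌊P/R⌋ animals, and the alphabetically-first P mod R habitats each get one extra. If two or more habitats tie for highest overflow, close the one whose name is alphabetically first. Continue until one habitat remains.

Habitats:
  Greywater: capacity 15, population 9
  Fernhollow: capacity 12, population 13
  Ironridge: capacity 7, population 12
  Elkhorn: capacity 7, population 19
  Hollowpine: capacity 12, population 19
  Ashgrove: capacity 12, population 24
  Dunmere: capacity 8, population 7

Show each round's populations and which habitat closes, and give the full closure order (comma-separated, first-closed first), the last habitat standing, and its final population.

Closure order: Ashgrove, Elkhorn, Hollowpine, Ironridge, Fernhollow, Dunmere
Last habitat: Greywater with 103 animals

Round 1: Ashgrove=24 Dunmere=7 Elkhorn=19 Fernhollow=13 Greywater=9 Hollowpine=19 Ironridge=12 → close Ashgrove (overflow 12)
  24÷6 = 4 each, +1 to first 0
Round 2: Dunmere=11 Elkhorn=23 Fernhollow=17 Greywater=13 Hollowpine=23 Ironridge=16 → close Elkhorn (overflow 16)
  23÷5 = 4 each, +1 to first 3
Round 3: Dunmere=16 Fernhollow=22 Greywater=18 Hollowpine=27 Ironridge=20 → close Hollowpine (overflow 15)
  27÷4 = 6 each, +1 to first 3
Round 4: Dunmere=23 Fernhollow=29 Greywater=25 Ironridge=26 → close Ironridge (overflow 19)
  26÷3 = 8 each, +1 to first 2
Round 5: Dunmere=32 Fernhollow=38 Greywater=33 → close Fernhollow (overflow 26)
  38÷2 = 19 each, +1 to first 0
Round 6: Dunmere=51 Greywater=52 → close Dunmere (overflow 43)
  51÷1 = 51 each, +1 to first 0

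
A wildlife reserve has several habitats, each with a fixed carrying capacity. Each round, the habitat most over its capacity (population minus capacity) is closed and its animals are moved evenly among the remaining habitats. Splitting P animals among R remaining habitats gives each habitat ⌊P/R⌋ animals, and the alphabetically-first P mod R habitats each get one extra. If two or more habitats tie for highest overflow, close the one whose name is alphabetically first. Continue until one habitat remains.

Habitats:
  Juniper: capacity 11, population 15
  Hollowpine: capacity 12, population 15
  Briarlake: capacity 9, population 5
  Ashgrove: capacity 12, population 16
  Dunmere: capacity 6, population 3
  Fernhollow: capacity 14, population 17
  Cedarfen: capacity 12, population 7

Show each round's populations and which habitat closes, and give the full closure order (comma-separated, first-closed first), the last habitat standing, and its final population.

Closure order: Ashgrove, Fernhollow, Juniper, Hollowpine, Briarlake, Cedarfen
Last habitat: Dunmere with 78 animals

Round 1: Ashgrove=16 Briarlake=5 Cedarfen=7 Dunmere=3 Fernhollow=17 Hollowpine=15 Juniper=15 → close Ashgrove (overflow 4)
  16÷6 = 2 each, +1 to first 4
Round 2: Briarlake=8 Cedarfen=10 Dunmere=6 Fernhollow=20 Hollowpine=17 Juniper=17 → close Fernhollow (overflow 6)
  20÷5 = 4 each, +1 to first 0
Round 3: Briarlake=12 Cedarfen=14 Dunmere=10 Hollowpine=21 Juniper=21 → close Juniper (overflow 10)
  21÷4 = 5 each, +1 to first 1
Round 4: Briarlake=18 Cedarfen=19 Dunmere=15 Hollowpine=26 → close Hollowpine (overflow 14)
  26÷3 = 8 each, +1 to first 2
Round 5: Briarlake=27 Cedarfen=28 Dunmere=23 → close Briarlake (overflow 18)
  27÷2 = 13 each, +1 to first 1
Round 6: Cedarfen=42 Dunmere=36 → close Cedarfen (overflow 30)
  42÷1 = 42 each, +1 to first 0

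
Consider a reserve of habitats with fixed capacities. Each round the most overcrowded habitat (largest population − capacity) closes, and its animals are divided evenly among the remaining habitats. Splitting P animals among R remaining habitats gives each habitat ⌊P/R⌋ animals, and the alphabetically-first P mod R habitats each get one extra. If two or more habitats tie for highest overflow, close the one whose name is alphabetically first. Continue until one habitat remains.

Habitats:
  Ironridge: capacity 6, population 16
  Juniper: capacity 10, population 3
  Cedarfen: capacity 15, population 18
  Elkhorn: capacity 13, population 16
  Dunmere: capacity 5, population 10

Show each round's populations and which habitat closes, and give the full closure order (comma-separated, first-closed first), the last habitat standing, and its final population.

Closure order: Ironridge, Dunmere, Cedarfen, Elkhorn
Last habitat: Juniper with 63 animals

Round 1: Cedarfen=18 Dunmere=10 Elkhorn=16 Ironridge=16 Juniper=3 → close Ironridge (overflow 10)
  16÷4 = 4 each, +1 to first 0
Round 2: Cedarfen=22 Dunmere=14 Elkhorn=20 Juniper=7 → close Dunmere (overflow 9)
  14÷3 = 4 each, +1 to first 2
Round 3: Cedarfen=27 Elkhorn=25 Juniper=11 → close Cedarfen (overflow 12)
  27÷2 = 13 each, +1 to first 1
Round 4: Elkhorn=39 Juniper=24 → close Elkhorn (overflow 26)
  39÷1 = 39 each, +1 to first 0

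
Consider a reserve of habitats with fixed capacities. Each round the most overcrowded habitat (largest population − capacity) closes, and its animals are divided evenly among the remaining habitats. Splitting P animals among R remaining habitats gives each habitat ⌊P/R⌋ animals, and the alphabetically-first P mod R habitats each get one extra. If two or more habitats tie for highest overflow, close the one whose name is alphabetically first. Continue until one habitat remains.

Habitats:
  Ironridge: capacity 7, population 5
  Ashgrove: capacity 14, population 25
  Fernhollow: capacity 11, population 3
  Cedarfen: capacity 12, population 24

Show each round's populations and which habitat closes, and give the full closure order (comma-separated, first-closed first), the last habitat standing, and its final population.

Closure order: Cedarfen, Ashgrove, Ironridge
Last habitat: Fernhollow with 57 animals

Round 1: Ashgrove=25 Cedarfen=24 Fernhollow=3 Ironridge=5 → close Cedarfen (overflow 12)
  24÷3 = 8 each, +1 to first 0
Round 2: Ashgrove=33 Fernhollow=11 Ironridge=13 → close Ashgrove (overflow 19)
  33÷2 = 16 each, +1 to first 1
Round 3: Fernhollow=28 Ironridge=29 → close Ironridge (overflow 22)
  29÷1 = 29 each, +1 to first 0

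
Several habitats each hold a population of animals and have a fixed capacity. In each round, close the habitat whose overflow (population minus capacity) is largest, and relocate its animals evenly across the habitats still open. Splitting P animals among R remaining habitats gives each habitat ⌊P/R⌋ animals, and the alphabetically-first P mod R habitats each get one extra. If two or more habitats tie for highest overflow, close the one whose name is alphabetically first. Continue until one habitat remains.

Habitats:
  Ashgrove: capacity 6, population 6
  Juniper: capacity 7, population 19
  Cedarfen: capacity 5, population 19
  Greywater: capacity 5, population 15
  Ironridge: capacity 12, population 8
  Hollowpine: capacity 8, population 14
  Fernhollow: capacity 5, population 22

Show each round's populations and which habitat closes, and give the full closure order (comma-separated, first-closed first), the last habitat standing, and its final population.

Round 1: Ashgrove=6 Cedarfen=19 Fernhollow=22 Greywater=15 Hollowpine=14 Ironridge=8 Juniper=19 → close Fernhollow (overflow 17)
  22÷6 = 3 each, +1 to first 4
Round 2: Ashgrove=10 Cedarfen=23 Greywater=19 Hollowpine=18 Ironridge=11 Juniper=22 → close Cedarfen (overflow 18)
  23÷5 = 4 each, +1 to first 3
Round 3: Ashgrove=15 Greywater=24 Hollowpine=23 Ironridge=15 Juniper=26 → close Greywater (overflow 19)
  24÷4 = 6 each, +1 to first 0
Round 4: Ashgrove=21 Hollowpine=29 Ironridge=21 Juniper=32 → close Juniper (overflow 25)
  32÷3 = 10 each, +1 to first 2
Round 5: Ashgrove=32 Hollowpine=40 Ironridge=31 → close Hollowpine (overflow 32)
  40÷2 = 20 each, +1 to first 0
Round 6: Ashgrove=52 Ironridge=51 → close Ashgrove (overflow 46)
  52÷1 = 52 each, +1 to first 0

Closure order: Fernhollow, Cedarfen, Greywater, Juniper, Hollowpine, Ashgrove
Last habitat: Ironridge with 103 animals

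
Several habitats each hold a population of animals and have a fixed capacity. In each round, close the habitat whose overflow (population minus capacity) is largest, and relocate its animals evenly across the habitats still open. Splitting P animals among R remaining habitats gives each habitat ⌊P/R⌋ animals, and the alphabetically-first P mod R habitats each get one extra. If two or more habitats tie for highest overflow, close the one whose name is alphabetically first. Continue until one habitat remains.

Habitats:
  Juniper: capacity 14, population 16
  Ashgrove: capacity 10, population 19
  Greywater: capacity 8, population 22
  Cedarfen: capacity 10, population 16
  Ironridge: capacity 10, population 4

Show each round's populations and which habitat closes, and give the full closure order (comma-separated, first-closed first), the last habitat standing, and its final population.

Round 1: Ashgrove=19 Cedarfen=16 Greywater=22 Ironridge=4 Juniper=16 → close Greywater (overflow 14)
  22÷4 = 5 each, +1 to first 2
Round 2: Ashgrove=25 Cedarfen=22 Ironridge=9 Juniper=21 → close Ashgrove (overflow 15)
  25÷3 = 8 each, +1 to first 1
Round 3: Cedarfen=31 Ironridge=17 Juniper=29 → close Cedarfen (overflow 21)
  31÷2 = 15 each, +1 to first 1
Round 4: Ironridge=33 Juniper=44 → close Juniper (overflow 30)
  44÷1 = 44 each, +1 to first 0

Closure order: Greywater, Ashgrove, Cedarfen, Juniper
Last habitat: Ironridge with 77 animals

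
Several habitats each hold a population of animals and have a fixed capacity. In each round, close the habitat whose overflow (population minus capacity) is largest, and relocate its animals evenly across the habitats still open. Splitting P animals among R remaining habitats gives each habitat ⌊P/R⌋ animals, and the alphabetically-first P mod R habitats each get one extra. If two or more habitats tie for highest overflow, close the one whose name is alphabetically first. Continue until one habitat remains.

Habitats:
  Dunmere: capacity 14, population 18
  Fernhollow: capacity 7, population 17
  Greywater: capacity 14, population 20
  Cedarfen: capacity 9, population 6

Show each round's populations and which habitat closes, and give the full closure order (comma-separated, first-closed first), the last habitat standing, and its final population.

Closure order: Fernhollow, Greywater, Dunmere
Last habitat: Cedarfen with 61 animals

Round 1: Cedarfen=6 Dunmere=18 Fernhollow=17 Greywater=20 → close Fernhollow (overflow 10)
  17÷3 = 5 each, +1 to first 2
Round 2: Cedarfen=12 Dunmere=24 Greywater=25 → close Greywater (overflow 11)
  25÷2 = 12 each, +1 to first 1
Round 3: Cedarfen=25 Dunmere=36 → close Dunmere (overflow 22)
  36÷1 = 36 each, +1 to first 0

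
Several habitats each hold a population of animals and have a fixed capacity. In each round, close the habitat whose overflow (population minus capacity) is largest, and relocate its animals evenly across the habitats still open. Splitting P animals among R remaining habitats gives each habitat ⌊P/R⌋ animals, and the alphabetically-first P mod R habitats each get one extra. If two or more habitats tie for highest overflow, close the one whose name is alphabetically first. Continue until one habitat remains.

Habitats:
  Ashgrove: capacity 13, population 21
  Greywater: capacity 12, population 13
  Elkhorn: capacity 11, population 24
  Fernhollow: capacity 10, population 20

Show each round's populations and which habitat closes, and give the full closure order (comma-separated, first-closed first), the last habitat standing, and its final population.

Closure order: Elkhorn, Fernhollow, Ashgrove
Last habitat: Greywater with 78 animals

Round 1: Ashgrove=21 Elkhorn=24 Fernhollow=20 Greywater=13 → close Elkhorn (overflow 13)
  24÷3 = 8 each, +1 to first 0
Round 2: Ashgrove=29 Fernhollow=28 Greywater=21 → close Fernhollow (overflow 18)
  28÷2 = 14 each, +1 to first 0
Round 3: Ashgrove=43 Greywater=35 → close Ashgrove (overflow 30)
  43÷1 = 43 each, +1 to first 0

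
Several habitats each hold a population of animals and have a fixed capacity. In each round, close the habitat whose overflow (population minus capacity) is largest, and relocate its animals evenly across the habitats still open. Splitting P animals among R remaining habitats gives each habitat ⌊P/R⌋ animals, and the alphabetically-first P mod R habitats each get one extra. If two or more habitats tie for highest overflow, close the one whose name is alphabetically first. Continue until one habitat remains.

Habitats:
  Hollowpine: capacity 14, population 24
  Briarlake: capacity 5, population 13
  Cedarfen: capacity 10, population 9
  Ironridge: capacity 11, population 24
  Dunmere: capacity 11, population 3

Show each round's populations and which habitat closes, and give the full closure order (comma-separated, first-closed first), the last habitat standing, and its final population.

Closure order: Ironridge, Hollowpine, Briarlake, Cedarfen
Last habitat: Dunmere with 73 animals

Round 1: Briarlake=13 Cedarfen=9 Dunmere=3 Hollowpine=24 Ironridge=24 → close Ironridge (overflow 13)
  24÷4 = 6 each, +1 to first 0
Round 2: Briarlake=19 Cedarfen=15 Dunmere=9 Hollowpine=30 → close Hollowpine (overflow 16)
  30÷3 = 10 each, +1 to first 0
Round 3: Briarlake=29 Cedarfen=25 Dunmere=19 → close Briarlake (overflow 24)
  29÷2 = 14 each, +1 to first 1
Round 4: Cedarfen=40 Dunmere=33 → close Cedarfen (overflow 30)
  40÷1 = 40 each, +1 to first 0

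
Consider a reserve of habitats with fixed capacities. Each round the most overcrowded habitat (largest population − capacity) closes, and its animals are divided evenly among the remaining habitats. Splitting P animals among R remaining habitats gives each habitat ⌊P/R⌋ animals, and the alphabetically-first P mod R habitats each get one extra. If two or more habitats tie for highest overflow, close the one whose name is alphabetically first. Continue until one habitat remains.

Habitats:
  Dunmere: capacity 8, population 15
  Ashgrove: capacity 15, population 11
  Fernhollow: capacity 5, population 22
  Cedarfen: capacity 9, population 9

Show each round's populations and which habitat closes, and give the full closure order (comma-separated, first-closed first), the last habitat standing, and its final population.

Closure order: Fernhollow, Dunmere, Cedarfen
Last habitat: Ashgrove with 57 animals

Round 1: Ashgrove=11 Cedarfen=9 Dunmere=15 Fernhollow=22 → close Fernhollow (overflow 17)
  22÷3 = 7 each, +1 to first 1
Round 2: Ashgrove=19 Cedarfen=16 Dunmere=22 → close Dunmere (overflow 14)
  22÷2 = 11 each, +1 to first 0
Round 3: Ashgrove=30 Cedarfen=27 → close Cedarfen (overflow 18)
  27÷1 = 27 each, +1 to first 0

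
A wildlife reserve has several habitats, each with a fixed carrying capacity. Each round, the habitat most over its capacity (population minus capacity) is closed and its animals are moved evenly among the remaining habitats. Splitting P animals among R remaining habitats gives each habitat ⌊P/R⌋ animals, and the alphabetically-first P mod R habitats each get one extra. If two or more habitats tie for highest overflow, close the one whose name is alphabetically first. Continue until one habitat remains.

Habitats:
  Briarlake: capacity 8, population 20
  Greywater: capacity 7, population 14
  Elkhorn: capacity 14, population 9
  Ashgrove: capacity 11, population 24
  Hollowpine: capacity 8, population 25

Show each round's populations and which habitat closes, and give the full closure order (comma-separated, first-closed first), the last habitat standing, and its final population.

Closure order: Hollowpine, Ashgrove, Briarlake, Greywater
Last habitat: Elkhorn with 92 animals

Round 1: Ashgrove=24 Briarlake=20 Elkhorn=9 Greywater=14 Hollowpine=25 → close Hollowpine (overflow 17)
  25÷4 = 6 each, +1 to first 1
Round 2: Ashgrove=31 Briarlake=26 Elkhorn=15 Greywater=20 → close Ashgrove (overflow 20)
  31÷3 = 10 each, +1 to first 1
Round 3: Briarlake=37 Elkhorn=25 Greywater=30 → close Briarlake (overflow 29)
  37÷2 = 18 each, +1 to first 1
Round 4: Elkhorn=44 Greywater=48 → close Greywater (overflow 41)
  48÷1 = 48 each, +1 to first 0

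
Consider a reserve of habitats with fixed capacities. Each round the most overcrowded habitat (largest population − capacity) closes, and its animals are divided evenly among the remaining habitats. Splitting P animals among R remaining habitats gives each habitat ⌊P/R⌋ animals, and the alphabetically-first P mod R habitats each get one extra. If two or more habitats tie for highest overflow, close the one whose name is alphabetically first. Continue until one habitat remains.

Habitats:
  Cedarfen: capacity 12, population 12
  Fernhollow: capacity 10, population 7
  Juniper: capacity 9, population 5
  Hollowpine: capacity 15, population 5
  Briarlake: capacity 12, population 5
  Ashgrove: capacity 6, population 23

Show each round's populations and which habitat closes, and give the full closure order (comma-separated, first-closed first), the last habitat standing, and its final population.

Closure order: Ashgrove, Cedarfen, Fernhollow, Briarlake, Juniper
Last habitat: Hollowpine with 57 animals

Round 1: Ashgrove=23 Briarlake=5 Cedarfen=12 Fernhollow=7 Hollowpine=5 Juniper=5 → close Ashgrove (overflow 17)
  23÷5 = 4 each, +1 to first 3
Round 2: Briarlake=10 Cedarfen=17 Fernhollow=12 Hollowpine=9 Juniper=9 → close Cedarfen (overflow 5)
  17÷4 = 4 each, +1 to first 1
Round 3: Briarlake=15 Fernhollow=16 Hollowpine=13 Juniper=13 → close Fernhollow (overflow 6)
  16÷3 = 5 each, +1 to first 1
Round 4: Briarlake=21 Hollowpine=18 Juniper=18 → close Briarlake (overflow 9)
  21÷2 = 10 each, +1 to first 1
Round 5: Hollowpine=29 Juniper=28 → close Juniper (overflow 19)
  28÷1 = 28 each, +1 to first 0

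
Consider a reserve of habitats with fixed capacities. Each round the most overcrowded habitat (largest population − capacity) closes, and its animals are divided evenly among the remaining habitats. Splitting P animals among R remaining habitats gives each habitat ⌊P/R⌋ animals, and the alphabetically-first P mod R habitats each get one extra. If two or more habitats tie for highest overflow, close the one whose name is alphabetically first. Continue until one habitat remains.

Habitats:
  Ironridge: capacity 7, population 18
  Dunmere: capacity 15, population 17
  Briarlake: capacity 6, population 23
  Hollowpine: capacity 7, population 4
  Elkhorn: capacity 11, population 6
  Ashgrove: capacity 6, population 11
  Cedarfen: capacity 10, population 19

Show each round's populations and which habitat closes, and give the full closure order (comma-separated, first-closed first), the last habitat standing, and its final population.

Round 1: Ashgrove=11 Briarlake=23 Cedarfen=19 Dunmere=17 Elkhorn=6 Hollowpine=4 Ironridge=18 → close Briarlake (overflow 17)
  23÷6 = 3 each, +1 to first 5
Round 2: Ashgrove=15 Cedarfen=23 Dunmere=21 Elkhorn=10 Hollowpine=8 Ironridge=21 → close Ironridge (overflow 14)
  21÷5 = 4 each, +1 to first 1
Round 3: Ashgrove=20 Cedarfen=27 Dunmere=25 Elkhorn=14 Hollowpine=12 → close Cedarfen (overflow 17)
  27÷4 = 6 each, +1 to first 3
Round 4: Ashgrove=27 Dunmere=32 Elkhorn=21 Hollowpine=18 → close Ashgrove (overflow 21)
  27÷3 = 9 each, +1 to first 0
Round 5: Dunmere=41 Elkhorn=30 Hollowpine=27 → close Dunmere (overflow 26)
  41÷2 = 20 each, +1 to first 1
Round 6: Elkhorn=51 Hollowpine=47 → close Elkhorn (overflow 40)
  51÷1 = 51 each, +1 to first 0

Closure order: Briarlake, Ironridge, Cedarfen, Ashgrove, Dunmere, Elkhorn
Last habitat: Hollowpine with 98 animals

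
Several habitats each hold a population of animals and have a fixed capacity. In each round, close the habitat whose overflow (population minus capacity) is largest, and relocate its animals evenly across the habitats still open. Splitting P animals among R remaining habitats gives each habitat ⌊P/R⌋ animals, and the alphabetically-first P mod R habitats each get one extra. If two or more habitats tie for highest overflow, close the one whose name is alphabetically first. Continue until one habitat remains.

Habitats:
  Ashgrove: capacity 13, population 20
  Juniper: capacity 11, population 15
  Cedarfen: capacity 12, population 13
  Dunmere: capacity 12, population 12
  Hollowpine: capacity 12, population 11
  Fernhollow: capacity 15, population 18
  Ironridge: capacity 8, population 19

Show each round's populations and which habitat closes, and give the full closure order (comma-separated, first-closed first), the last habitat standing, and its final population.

Closure order: Ironridge, Ashgrove, Fernhollow, Juniper, Cedarfen, Dunmere
Last habitat: Hollowpine with 108 animals

Round 1: Ashgrove=20 Cedarfen=13 Dunmere=12 Fernhollow=18 Hollowpine=11 Ironridge=19 Juniper=15 → close Ironridge (overflow 11)
  19÷6 = 3 each, +1 to first 1
Round 2: Ashgrove=24 Cedarfen=16 Dunmere=15 Fernhollow=21 Hollowpine=14 Juniper=18 → close Ashgrove (overflow 11)
  24÷5 = 4 each, +1 to first 4
Round 3: Cedarfen=21 Dunmere=20 Fernhollow=26 Hollowpine=19 Juniper=22 → close Fernhollow (overflow 11)
  26÷4 = 6 each, +1 to first 2
Round 4: Cedarfen=28 Dunmere=27 Hollowpine=25 Juniper=28 → close Juniper (overflow 17)
  28÷3 = 9 each, +1 to first 1
Round 5: Cedarfen=38 Dunmere=36 Hollowpine=34 → close Cedarfen (overflow 26)
  38÷2 = 19 each, +1 to first 0
Round 6: Dunmere=55 Hollowpine=53 → close Dunmere (overflow 43)
  55÷1 = 55 each, +1 to first 0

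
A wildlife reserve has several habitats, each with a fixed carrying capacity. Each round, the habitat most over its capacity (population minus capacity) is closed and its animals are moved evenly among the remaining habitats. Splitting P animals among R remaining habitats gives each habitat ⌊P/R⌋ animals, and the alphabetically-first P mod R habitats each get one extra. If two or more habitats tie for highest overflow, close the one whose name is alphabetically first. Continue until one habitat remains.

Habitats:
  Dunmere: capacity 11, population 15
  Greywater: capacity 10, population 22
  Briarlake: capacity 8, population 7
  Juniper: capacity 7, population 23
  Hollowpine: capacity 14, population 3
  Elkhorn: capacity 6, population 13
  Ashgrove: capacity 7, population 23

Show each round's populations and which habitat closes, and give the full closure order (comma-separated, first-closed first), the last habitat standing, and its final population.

Closure order: Ashgrove, Juniper, Greywater, Elkhorn, Dunmere, Briarlake
Last habitat: Hollowpine with 106 animals

Round 1: Ashgrove=23 Briarlake=7 Dunmere=15 Elkhorn=13 Greywater=22 Hollowpine=3 Juniper=23 → close Ashgrove (overflow 16)
  23÷6 = 3 each, +1 to first 5
Round 2: Briarlake=11 Dunmere=19 Elkhorn=17 Greywater=26 Hollowpine=7 Juniper=26 → close Juniper (overflow 19)
  26÷5 = 5 each, +1 to first 1
Round 3: Briarlake=17 Dunmere=24 Elkhorn=22 Greywater=31 Hollowpine=12 → close Greywater (overflow 21)
  31÷4 = 7 each, +1 to first 3
Round 4: Briarlake=25 Dunmere=32 Elkhorn=30 Hollowpine=19 → close Elkhorn (overflow 24)
  30÷3 = 10 each, +1 to first 0
Round 5: Briarlake=35 Dunmere=42 Hollowpine=29 → close Dunmere (overflow 31)
  42÷2 = 21 each, +1 to first 0
Round 6: Briarlake=56 Hollowpine=50 → close Briarlake (overflow 48)
  56÷1 = 56 each, +1 to first 0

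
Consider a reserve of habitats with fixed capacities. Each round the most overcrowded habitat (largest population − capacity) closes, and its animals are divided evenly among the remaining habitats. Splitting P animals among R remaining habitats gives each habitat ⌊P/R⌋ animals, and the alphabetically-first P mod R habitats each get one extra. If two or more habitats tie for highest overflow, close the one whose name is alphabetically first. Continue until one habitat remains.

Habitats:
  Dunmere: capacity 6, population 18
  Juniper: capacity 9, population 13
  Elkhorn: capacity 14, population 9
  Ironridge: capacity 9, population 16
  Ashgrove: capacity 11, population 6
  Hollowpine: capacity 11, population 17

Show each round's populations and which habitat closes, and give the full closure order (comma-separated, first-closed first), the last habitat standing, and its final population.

Round 1: Ashgrove=6 Dunmere=18 Elkhorn=9 Hollowpine=17 Ironridge=16 Juniper=13 → close Dunmere (overflow 12)
  18÷5 = 3 each, +1 to first 3
Round 2: Ashgrove=10 Elkhorn=13 Hollowpine=21 Ironridge=19 Juniper=16 → close Hollowpine (overflow 10)
  21÷4 = 5 each, +1 to first 1
Round 3: Ashgrove=16 Elkhorn=18 Ironridge=24 Juniper=21 → close Ironridge (overflow 15)
  24÷3 = 8 each, +1 to first 0
Round 4: Ashgrove=24 Elkhorn=26 Juniper=29 → close Juniper (overflow 20)
  29÷2 = 14 each, +1 to first 1
Round 5: Ashgrove=39 Elkhorn=40 → close Ashgrove (overflow 28)
  39÷1 = 39 each, +1 to first 0

Closure order: Dunmere, Hollowpine, Ironridge, Juniper, Ashgrove
Last habitat: Elkhorn with 79 animals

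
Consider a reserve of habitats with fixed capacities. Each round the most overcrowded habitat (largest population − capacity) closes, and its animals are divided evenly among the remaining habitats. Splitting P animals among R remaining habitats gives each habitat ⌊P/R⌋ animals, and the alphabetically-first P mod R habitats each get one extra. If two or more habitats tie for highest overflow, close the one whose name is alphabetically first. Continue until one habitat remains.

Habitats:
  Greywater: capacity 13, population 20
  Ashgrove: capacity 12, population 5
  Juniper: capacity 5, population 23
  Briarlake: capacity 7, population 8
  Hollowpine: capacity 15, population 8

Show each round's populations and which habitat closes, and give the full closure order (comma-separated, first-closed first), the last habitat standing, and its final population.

Round 1: Ashgrove=5 Briarlake=8 Greywater=20 Hollowpine=8 Juniper=23 → close Juniper (overflow 18)
  23÷4 = 5 each, +1 to first 3
Round 2: Ashgrove=11 Briarlake=14 Greywater=26 Hollowpine=13 → close Greywater (overflow 13)
  26÷3 = 8 each, +1 to first 2
Round 3: Ashgrove=20 Briarlake=23 Hollowpine=21 → close Briarlake (overflow 16)
  23÷2 = 11 each, +1 to first 1
Round 4: Ashgrove=32 Hollowpine=32 → close Ashgrove (overflow 20)
  32÷1 = 32 each, +1 to first 0

Closure order: Juniper, Greywater, Briarlake, Ashgrove
Last habitat: Hollowpine with 64 animals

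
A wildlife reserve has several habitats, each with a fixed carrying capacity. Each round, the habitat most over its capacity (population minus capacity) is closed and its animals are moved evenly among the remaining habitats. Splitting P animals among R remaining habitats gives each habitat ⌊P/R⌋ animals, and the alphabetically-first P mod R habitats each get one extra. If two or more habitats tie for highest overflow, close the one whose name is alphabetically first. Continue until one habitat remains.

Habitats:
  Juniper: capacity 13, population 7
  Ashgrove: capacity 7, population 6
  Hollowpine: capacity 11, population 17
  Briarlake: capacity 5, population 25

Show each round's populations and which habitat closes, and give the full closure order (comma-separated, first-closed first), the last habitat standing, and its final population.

Closure order: Briarlake, Hollowpine, Ashgrove
Last habitat: Juniper with 55 animals

Round 1: Ashgrove=6 Briarlake=25 Hollowpine=17 Juniper=7 → close Briarlake (overflow 20)
  25÷3 = 8 each, +1 to first 1
Round 2: Ashgrove=15 Hollowpine=25 Juniper=15 → close Hollowpine (overflow 14)
  25÷2 = 12 each, +1 to first 1
Round 3: Ashgrove=28 Juniper=27 → close Ashgrove (overflow 21)
  28÷1 = 28 each, +1 to first 0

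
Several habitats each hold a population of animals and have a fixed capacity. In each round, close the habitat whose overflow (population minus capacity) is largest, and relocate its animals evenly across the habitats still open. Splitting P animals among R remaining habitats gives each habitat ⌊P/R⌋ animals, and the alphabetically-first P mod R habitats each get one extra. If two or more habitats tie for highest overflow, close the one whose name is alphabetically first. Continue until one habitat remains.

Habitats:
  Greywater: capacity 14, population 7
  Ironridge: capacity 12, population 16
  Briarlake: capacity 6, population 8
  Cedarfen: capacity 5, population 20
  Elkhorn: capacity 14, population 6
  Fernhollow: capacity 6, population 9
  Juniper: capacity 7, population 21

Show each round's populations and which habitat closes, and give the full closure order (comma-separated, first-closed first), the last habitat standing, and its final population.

Closure order: Cedarfen, Juniper, Briarlake, Fernhollow, Ironridge, Elkhorn
Last habitat: Greywater with 87 animals

Round 1: Briarlake=8 Cedarfen=20 Elkhorn=6 Fernhollow=9 Greywater=7 Ironridge=16 Juniper=21 → close Cedarfen (overflow 15)
  20÷6 = 3 each, +1 to first 2
Round 2: Briarlake=12 Elkhorn=10 Fernhollow=12 Greywater=10 Ironridge=19 Juniper=24 → close Juniper (overflow 17)
  24÷5 = 4 each, +1 to first 4
Round 3: Briarlake=17 Elkhorn=15 Fernhollow=17 Greywater=15 Ironridge=23 → close Briarlake (overflow 11)
  17÷4 = 4 each, +1 to first 1
Round 4: Elkhorn=20 Fernhollow=21 Greywater=19 Ironridge=27 → close Fernhollow (overflow 15)
  21÷3 = 7 each, +1 to first 0
Round 5: Elkhorn=27 Greywater=26 Ironridge=34 → close Ironridge (overflow 22)
  34÷2 = 17 each, +1 to first 0
Round 6: Elkhorn=44 Greywater=43 → close Elkhorn (overflow 30)
  44÷1 = 44 each, +1 to first 0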